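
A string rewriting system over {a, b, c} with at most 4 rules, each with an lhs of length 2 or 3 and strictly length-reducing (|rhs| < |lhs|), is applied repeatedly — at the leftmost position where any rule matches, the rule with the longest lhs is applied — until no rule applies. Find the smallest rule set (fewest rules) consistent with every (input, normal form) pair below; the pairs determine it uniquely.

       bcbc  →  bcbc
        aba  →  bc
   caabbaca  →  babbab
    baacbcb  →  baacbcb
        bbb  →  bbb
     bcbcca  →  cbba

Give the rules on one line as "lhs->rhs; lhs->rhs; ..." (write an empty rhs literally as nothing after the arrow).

  | bcbc
  | aba => bc
  | caabbaca => babbaca => babbab
  | baacbcb

aba->bc; bcc->cb; ca->b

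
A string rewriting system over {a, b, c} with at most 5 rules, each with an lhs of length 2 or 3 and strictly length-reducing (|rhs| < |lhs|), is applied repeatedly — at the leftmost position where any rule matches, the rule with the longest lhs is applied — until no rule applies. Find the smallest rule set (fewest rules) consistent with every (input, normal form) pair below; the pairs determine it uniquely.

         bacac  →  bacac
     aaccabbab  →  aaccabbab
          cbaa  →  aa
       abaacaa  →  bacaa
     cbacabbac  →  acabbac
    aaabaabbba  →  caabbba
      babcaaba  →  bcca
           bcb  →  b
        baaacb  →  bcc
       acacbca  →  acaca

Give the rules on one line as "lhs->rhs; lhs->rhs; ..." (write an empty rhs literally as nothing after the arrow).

  | bacac
  | aaccabbab
  | cbaa => aa
  | abaacaa => bacaa

aaa->cc; aba->b; abc->ca; cb->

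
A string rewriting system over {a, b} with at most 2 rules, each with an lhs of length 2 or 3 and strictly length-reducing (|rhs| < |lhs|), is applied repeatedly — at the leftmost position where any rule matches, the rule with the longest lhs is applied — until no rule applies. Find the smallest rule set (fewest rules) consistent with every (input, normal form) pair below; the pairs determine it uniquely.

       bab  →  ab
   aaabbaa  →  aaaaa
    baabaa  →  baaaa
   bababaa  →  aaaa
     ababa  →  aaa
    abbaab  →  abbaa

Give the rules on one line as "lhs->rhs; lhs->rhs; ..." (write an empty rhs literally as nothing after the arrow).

  | bab => ab
  | aaabbaa => aaabaa => aaaaa
  | baabaa => baaaa
  | bababaa => ababaa => aabaa => aaaa

aab->aa; bab->ab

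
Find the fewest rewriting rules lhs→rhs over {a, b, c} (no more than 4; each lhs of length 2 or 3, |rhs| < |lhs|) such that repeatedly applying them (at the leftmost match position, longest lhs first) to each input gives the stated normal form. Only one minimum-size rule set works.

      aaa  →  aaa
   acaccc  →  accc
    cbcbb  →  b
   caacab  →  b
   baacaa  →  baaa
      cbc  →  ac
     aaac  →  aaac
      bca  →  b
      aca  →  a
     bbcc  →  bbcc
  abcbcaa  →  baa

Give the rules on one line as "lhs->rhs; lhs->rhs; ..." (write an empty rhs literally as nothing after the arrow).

  | aaa
  | acaccc => accc
  | cbcbb => acbb => aab => ab => b
  | caacab => acab => ab => b

ab->b; ca->; cb->a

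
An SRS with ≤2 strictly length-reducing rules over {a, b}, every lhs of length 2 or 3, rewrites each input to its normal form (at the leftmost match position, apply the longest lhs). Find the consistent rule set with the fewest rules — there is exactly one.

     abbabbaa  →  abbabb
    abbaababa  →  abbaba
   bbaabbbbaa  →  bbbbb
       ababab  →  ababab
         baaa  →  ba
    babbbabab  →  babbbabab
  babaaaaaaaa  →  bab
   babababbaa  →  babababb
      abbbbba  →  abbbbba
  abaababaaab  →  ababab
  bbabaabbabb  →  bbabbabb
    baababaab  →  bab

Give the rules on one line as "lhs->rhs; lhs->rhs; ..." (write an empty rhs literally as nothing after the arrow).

  | abbabbaa => abbabb
  | abbaababa => abbaba
  | bbaabbbbaa => bbbbbaa => bbbbb
  | ababab

aa->; aab->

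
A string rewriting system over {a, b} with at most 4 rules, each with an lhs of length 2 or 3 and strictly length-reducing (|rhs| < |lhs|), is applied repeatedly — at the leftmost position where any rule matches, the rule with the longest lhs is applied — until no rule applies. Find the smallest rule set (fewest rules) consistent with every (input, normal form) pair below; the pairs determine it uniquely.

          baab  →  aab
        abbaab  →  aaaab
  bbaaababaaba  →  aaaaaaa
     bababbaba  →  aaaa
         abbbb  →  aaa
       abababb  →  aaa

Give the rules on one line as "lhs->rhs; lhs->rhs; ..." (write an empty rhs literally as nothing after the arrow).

  | baab => aab
  | abbaab => aaaab
  | bbaaababaaba => aaaababaaba => aaaaaaba => aaaaaaa
  | bababbaba => abbaba => aaaba => aaaa

ba->a; bab->; bb->a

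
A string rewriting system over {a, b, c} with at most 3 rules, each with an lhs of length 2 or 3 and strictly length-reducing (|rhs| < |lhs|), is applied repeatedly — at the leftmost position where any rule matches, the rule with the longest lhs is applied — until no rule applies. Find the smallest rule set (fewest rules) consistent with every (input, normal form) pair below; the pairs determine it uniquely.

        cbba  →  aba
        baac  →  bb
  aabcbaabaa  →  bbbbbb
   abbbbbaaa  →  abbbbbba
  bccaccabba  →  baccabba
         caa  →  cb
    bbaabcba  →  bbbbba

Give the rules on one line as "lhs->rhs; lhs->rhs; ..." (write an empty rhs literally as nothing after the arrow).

  | cbba => aba
  | baac => bbc => bb
  | aabcbaabaa => bbcbaabaa => bbbaabaa => bbbbbaa => bbbbbb
  | abbbbbaaa => abbbbbba

aa->b; bc->b; cbb->ab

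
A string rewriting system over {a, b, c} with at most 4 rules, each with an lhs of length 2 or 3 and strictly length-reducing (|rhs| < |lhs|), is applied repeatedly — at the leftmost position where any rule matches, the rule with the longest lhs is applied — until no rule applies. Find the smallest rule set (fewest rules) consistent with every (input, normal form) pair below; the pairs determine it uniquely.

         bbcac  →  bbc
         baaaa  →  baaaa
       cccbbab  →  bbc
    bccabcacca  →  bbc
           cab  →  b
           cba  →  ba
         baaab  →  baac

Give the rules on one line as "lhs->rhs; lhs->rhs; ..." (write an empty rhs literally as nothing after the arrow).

ab->c; ca->; cb->b

  | bbcac => bbc
  | baaaa
  | cccbbab => ccbbab => cbbab => bbab => bbc
  | bccabcacca => bcbcacca => bbcacca => bbcca => bbc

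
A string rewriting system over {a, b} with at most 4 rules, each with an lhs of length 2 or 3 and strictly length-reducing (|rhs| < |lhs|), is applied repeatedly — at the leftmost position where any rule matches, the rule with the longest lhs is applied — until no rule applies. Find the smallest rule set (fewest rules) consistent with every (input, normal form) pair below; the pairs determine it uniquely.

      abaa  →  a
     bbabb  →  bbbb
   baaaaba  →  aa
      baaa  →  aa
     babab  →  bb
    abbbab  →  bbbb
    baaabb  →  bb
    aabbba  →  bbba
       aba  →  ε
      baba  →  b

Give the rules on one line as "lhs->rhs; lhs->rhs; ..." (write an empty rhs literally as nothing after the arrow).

  | abaa => a
  | bbabb => bbbb
  | baaaaba => aaaba => aa
  | baaa => aa

ab->b; aba->; baa->a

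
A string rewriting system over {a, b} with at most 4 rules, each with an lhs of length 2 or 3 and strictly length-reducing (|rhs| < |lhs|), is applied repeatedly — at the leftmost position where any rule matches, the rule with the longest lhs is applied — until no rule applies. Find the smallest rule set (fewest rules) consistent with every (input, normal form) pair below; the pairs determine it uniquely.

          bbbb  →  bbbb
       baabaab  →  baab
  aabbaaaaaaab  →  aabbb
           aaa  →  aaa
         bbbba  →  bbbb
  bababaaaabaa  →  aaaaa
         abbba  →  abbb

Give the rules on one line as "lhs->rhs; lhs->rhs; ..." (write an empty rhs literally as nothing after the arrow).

aba->; bab->aa; bba->bb

  | bbbb
  | baabaab => baab
  | aabbaaaaaaab => aabbaaaaaab => aabbaaaaab => aabbaaaab => aabbaaab => aabbaab => aabbab => aabbb
  | aaa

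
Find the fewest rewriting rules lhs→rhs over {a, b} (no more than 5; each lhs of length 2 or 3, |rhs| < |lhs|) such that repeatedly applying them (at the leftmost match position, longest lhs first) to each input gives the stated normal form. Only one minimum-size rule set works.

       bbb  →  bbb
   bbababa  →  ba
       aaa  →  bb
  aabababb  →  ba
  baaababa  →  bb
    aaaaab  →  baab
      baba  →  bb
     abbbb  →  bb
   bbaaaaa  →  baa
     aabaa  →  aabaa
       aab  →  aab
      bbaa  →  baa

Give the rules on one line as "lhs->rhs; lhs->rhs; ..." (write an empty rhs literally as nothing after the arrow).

  | bbb
  | bbababa => bababa => aaaba => bbba => bba => ba
  | aaa => bb
  | aabababb => aaaaabb => bbaabb => baabb => ba

aaa->bb; abb->; bab->aa; bba->ba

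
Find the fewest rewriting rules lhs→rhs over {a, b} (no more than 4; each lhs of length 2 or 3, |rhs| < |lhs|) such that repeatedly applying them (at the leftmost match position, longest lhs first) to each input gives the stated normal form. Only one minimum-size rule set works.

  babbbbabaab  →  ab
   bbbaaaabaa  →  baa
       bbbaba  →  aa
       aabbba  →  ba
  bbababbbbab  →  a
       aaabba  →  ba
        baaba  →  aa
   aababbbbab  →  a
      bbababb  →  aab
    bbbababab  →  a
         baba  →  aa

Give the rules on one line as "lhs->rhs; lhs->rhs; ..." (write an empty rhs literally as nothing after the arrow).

aaa->ab; aba->ba; bab->a; bb->b

  | babbbbabaab => abbbabaab => abbabaab => ababaab => babaab => aaab => abb => ab
  | bbbaaaabaa => bbaaaabaa => baaaabaa => bababaa => aabaa => abaa => baa
  | bbbaba => bbaba => baba => aa
  | aabbba => aabba => aaba => aba => ba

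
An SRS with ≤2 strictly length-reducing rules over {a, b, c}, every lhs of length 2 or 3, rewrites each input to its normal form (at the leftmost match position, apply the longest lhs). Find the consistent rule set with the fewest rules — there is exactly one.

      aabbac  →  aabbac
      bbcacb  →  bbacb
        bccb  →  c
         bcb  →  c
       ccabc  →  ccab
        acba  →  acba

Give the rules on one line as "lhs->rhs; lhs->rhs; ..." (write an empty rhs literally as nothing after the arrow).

bc->b; bcb->c

  | aabbac
  | bbcacb => bbacb
  | bccb => bcb => c
  | bcb => c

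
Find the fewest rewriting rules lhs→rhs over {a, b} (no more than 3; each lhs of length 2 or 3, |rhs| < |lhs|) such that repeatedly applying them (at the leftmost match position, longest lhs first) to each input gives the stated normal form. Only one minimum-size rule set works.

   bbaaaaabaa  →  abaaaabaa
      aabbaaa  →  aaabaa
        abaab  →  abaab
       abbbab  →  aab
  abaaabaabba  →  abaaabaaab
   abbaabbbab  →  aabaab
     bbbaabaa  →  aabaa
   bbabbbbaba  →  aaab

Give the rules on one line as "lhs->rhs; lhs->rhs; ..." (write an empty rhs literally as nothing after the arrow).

  | bbaaaaabaa => abaaaabaa
  | aabbaaa => aaabaa
  | abaab
  | abbbab => aab

bba->ab; bbb->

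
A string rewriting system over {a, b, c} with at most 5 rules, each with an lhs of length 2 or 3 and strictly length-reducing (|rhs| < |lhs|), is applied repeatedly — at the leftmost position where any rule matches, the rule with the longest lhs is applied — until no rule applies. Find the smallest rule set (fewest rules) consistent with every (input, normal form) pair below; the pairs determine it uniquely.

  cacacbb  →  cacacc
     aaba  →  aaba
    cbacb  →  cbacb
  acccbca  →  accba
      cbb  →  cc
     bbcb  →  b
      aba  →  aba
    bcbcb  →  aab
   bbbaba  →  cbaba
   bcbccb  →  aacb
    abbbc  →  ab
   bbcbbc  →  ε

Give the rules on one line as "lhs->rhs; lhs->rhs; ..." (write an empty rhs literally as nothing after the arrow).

bb->c; bbc->; bc->a; cbc->b

  | cacacbb => cacacc
  | aaba
  | cbacb
  | acccbca => accba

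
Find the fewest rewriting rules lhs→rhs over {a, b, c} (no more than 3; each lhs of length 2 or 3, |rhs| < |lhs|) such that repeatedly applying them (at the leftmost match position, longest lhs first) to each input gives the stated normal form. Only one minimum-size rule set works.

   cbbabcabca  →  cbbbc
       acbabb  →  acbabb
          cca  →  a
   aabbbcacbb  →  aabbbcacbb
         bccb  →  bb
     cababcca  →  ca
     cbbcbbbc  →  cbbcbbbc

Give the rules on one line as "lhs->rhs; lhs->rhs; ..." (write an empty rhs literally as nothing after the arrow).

  | cbbabcabca => cbbabcca => cbbaba => cbbbc
  | acbabb
  | cca => a
  | aabbbcacbb

aba->bc; cab->c; cc->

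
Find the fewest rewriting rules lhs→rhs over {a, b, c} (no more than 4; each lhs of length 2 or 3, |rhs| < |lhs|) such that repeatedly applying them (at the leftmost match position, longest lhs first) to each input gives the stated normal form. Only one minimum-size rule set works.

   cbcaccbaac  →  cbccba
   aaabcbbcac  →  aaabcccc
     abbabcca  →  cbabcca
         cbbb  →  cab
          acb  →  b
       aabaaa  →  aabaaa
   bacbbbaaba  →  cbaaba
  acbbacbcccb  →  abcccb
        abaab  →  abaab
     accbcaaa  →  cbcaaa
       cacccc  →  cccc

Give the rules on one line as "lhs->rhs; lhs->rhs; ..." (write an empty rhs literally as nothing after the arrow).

abb->cb; ac->; aca->cc; bb->a

  | cbcaccbaac => cbccbaac => cbccba
  | aaabcbbcac => aaabcacac => aaabcccc
  | abbabcca => cbabcca
  | cbbb => cab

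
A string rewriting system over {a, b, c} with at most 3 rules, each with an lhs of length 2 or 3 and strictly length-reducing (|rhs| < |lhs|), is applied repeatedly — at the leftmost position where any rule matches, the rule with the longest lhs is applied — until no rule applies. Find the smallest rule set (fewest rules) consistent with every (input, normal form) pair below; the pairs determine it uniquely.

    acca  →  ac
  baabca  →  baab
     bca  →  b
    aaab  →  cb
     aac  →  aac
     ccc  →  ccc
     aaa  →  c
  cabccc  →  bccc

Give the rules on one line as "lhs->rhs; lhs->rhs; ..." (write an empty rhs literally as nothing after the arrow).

aaa->c; ca->

  | acca => ac
  | baabca => baab
  | bca => b
  | aaab => cb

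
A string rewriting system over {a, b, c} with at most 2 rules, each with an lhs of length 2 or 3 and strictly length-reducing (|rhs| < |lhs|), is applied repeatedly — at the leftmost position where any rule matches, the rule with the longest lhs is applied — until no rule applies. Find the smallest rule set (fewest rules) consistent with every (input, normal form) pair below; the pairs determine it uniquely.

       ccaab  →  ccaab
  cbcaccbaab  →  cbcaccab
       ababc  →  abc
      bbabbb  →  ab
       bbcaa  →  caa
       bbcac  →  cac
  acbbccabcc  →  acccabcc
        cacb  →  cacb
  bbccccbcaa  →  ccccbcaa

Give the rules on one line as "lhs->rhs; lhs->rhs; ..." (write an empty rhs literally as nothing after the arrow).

ba->; bb->

  | ccaab
  | cbcaccbaab => cbcaccab
  | ababc => abc
  | bbabbb => abbb => ab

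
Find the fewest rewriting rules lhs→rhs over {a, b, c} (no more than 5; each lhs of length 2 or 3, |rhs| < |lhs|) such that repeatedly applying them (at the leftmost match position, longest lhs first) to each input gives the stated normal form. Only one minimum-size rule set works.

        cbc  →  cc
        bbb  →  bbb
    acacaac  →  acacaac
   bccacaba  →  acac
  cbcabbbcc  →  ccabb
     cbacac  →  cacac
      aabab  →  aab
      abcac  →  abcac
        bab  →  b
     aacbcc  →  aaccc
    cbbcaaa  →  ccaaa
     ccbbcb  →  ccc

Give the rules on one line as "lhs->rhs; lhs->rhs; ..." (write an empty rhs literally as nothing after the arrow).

  | cbc => cc
  | bbb
  | acacaac
  | bccacaba => acaba => acac

ba->c; bab->b; bcc->; cb->c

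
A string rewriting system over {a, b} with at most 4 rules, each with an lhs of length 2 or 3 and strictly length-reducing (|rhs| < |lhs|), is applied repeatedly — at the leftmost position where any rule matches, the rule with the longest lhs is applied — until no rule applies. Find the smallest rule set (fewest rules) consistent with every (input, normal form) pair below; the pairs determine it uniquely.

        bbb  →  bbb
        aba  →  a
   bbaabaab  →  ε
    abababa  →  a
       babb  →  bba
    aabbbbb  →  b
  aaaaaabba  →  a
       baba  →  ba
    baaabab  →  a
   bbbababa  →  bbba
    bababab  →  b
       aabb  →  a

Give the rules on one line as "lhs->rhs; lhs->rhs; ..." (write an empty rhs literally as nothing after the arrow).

  | bbb
  | aba => a
  | bbaabaab => babaab => baab => ab => ε
  | abababa => ababa => aba => a

aaa->bb; ab->; abb->ba; baa->a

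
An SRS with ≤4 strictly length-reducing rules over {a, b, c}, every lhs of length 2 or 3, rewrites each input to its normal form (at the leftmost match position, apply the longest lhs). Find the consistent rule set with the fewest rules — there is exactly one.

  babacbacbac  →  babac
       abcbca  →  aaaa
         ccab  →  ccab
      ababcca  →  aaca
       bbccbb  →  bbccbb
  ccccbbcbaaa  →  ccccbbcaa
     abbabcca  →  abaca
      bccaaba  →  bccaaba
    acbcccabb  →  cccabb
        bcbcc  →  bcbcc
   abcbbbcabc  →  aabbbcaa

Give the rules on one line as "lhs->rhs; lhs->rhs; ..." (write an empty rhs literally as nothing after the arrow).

  | babacbacbac => babacbac => babac
  | abcbca => aabca => aaaa
  | ccab
  | ababcca => abaaca => aaca

abc->aa; acb->; baa->a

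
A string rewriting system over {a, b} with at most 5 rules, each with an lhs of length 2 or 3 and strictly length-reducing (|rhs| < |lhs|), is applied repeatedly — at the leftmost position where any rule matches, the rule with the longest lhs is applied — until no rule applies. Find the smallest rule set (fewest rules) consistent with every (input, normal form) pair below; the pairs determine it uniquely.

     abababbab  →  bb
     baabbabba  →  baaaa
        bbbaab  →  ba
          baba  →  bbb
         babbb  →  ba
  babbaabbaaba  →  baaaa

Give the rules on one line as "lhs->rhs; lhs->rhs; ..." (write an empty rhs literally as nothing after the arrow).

ab->a; aba->bb; abb->a; bba->

  | abababbab => bbbabbab => bbbab => bb
  | baabbabba => baaabba => baaaa
  | bbbaab => bab => ba
  | baba => bbb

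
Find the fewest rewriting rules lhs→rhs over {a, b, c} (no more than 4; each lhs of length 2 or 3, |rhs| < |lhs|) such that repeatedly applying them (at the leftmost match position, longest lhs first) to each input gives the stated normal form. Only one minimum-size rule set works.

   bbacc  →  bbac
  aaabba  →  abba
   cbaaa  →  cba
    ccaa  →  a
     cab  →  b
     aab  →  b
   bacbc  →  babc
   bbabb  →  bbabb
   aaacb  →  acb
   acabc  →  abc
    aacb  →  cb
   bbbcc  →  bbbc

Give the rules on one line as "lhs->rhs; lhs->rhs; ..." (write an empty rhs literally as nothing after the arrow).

aa->; ca->; cbc->bc; cc->c

  | bbacc => bbac
  | aaabba => abba
  | cbaaa => cba
  | ccaa => caa => a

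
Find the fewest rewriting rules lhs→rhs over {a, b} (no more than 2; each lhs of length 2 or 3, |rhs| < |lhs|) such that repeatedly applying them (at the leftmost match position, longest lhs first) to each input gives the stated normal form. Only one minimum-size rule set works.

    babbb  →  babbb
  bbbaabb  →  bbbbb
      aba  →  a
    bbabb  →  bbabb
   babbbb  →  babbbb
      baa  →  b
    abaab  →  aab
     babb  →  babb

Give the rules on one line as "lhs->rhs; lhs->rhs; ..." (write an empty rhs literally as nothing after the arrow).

aba->a; baa->b

  | babbb
  | bbbaabb => bbbbb
  | aba => a
  | bbabb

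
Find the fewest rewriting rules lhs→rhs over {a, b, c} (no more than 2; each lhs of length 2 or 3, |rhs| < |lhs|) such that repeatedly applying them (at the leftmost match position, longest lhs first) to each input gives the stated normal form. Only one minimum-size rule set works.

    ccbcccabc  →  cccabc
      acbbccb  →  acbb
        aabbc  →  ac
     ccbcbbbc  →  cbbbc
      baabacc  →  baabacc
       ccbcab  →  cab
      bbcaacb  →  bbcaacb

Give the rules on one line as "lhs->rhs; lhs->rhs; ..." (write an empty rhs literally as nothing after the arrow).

  | ccbcccabc => cccabc
  | acbbccb => acbb
  | aabbc => ac
  | ccbcbbbc => cbbbc

abb->; ccb->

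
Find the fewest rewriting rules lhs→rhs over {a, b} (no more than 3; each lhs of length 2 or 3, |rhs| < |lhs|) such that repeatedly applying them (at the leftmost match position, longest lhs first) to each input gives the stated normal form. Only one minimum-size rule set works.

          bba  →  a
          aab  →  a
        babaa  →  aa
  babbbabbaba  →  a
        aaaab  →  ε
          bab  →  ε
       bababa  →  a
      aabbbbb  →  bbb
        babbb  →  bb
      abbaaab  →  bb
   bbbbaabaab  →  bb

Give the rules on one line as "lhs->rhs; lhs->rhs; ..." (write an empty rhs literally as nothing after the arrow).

  | bba => ba => a
  | aab => a
  | babaa => abaa => aa
  | babbbabbaba => abbbabbaba => bbabbaba => babbaba => abbaba => baba => aba => a

aaa->b; ab->; ba->a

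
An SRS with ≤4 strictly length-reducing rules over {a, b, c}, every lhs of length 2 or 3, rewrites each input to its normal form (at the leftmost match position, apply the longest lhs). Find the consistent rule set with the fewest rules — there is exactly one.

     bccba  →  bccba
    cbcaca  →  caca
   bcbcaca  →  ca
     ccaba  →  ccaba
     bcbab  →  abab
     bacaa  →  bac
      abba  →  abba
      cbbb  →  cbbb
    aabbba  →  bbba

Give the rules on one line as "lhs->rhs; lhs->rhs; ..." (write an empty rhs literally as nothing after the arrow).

aa->; bca->a; bcb->ab

  | bccba
  | cbcaca => caca
  | bcbcaca => abcaca => aaca => ca
  | ccaba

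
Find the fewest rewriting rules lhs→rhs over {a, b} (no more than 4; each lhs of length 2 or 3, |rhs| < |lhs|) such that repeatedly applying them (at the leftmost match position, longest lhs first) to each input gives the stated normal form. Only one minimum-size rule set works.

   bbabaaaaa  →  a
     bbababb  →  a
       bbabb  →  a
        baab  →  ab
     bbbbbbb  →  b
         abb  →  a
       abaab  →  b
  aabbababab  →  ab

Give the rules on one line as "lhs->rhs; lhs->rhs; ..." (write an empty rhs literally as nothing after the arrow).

aa->; ba->; bb->

  | bbabaaaaa => abaaaaa => aaaaa => aaa => a
  | bbababb => ababb => abb => a
  | bbabb => abb => a
  | baab => ab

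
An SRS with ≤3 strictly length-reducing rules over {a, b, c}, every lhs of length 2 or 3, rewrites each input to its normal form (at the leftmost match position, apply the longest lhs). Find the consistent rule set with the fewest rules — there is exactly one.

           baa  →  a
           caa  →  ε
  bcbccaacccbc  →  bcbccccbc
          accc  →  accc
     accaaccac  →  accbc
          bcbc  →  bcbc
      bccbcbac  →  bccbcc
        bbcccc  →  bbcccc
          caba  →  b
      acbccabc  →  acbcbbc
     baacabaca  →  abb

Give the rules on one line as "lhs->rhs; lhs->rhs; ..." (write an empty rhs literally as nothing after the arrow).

ba->; ca->b

  | baa => a
  | caa => ba => ε
  | bcbccaacccbc => bcbcbacccbc => bcbccccbc
  | accc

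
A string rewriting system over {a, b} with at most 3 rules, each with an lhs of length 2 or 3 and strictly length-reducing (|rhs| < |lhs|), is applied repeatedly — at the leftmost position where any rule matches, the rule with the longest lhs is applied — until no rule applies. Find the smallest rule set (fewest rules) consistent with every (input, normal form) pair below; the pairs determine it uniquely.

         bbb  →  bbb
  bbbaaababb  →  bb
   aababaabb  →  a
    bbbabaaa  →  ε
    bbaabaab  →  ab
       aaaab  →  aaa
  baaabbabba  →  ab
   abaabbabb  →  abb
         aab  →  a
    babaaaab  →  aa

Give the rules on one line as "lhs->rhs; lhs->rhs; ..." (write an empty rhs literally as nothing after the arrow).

aab->a; ba->

  | bbb
  | bbbaaababb => bbaababb => bababb => babb => bb
  | aababaabb => aabaabb => aaabb => aab => a
  | bbbabaaa => bbbaaa => bbaa => ba => ε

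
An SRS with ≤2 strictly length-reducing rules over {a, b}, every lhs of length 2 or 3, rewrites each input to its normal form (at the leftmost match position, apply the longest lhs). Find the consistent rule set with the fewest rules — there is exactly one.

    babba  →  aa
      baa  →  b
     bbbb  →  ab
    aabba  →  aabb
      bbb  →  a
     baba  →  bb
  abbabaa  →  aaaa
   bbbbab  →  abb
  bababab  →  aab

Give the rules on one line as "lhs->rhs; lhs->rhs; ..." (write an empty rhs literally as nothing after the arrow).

ba->b; bbb->a

  | babba => bbba => aa
  | baa => ba => b
  | bbbb => ab
  | aabba => aabb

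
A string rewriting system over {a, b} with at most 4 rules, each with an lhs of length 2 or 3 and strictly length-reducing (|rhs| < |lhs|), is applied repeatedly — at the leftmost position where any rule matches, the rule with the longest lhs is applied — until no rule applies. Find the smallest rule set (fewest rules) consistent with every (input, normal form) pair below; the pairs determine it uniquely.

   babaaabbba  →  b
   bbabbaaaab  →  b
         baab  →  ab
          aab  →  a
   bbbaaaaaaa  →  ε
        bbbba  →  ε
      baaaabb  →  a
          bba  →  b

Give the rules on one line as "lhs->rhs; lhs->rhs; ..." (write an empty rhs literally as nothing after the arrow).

  | babaaabbba => baabbba => bbbbba => abbba => aaba => bba => aa => b
  | bbabbaaaab => aabbaaaab => bbbaaaab => abaaaab => aaab => b
  | baab => bbb => ab
  | aab => bb => a

aa->b; aaa->; aba->; bb->a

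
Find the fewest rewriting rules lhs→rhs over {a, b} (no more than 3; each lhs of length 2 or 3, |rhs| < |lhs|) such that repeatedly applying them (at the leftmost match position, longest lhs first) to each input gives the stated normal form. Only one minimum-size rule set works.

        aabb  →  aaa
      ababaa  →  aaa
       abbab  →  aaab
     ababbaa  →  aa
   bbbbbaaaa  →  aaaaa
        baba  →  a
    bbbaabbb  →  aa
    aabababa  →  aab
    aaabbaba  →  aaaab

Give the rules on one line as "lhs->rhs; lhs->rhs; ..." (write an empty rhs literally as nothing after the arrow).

aba->b; bb->a; bbb->

  | aabb => aaa
  | ababaa => bbaa => aaa
  | abbab => aaab
  | ababbaa => bbbaa => aa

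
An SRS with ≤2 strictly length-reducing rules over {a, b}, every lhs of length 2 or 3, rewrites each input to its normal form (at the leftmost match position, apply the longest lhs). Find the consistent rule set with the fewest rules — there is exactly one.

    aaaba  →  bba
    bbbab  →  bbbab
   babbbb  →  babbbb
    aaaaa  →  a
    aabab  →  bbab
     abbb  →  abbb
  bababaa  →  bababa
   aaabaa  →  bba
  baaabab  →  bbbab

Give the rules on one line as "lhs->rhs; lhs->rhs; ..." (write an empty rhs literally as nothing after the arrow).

aa->a; aab->bb

  | aaaba => aaba => bba
  | bbbab
  | babbbb
  | aaaaa => aaaa => aaa => aa => a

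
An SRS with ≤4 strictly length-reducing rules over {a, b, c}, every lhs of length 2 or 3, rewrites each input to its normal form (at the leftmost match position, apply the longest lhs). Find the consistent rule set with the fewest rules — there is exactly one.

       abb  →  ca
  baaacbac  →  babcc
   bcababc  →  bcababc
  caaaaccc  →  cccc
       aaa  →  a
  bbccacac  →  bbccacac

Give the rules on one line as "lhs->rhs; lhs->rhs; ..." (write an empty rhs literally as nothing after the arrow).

aa->; abb->ca; cba->bc

  | abb => ca
  | baaacbac => bacbac => babcc
  | bcababc
  | caaaaccc => caaccc => cccc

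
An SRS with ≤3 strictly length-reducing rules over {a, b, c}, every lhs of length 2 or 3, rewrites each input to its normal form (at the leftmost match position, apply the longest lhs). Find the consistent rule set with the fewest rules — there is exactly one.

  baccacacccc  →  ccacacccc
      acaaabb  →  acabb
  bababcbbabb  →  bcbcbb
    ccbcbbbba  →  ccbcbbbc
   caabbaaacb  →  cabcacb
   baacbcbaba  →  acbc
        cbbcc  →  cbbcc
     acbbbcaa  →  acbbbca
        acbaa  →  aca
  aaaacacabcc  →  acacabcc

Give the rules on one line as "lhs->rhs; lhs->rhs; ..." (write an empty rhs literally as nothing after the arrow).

aa->a; ba->; bba->bc

  | baccacacccc => ccacacccc
  | acaaabb => acaabb => acabb
  | bababcbbabb => babcbbabb => bcbbabb => bcbcbb
  | ccbcbbbba => ccbcbbbc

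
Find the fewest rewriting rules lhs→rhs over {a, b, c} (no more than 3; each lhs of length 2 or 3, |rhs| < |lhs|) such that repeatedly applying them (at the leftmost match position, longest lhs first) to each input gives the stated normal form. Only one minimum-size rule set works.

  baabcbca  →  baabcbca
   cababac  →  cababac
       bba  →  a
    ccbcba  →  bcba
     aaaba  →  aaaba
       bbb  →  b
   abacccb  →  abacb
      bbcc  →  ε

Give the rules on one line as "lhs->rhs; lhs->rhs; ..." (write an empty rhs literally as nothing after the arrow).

bb->; cc->

  | baabcbca
  | cababac
  | bba => a
  | ccbcba => bcba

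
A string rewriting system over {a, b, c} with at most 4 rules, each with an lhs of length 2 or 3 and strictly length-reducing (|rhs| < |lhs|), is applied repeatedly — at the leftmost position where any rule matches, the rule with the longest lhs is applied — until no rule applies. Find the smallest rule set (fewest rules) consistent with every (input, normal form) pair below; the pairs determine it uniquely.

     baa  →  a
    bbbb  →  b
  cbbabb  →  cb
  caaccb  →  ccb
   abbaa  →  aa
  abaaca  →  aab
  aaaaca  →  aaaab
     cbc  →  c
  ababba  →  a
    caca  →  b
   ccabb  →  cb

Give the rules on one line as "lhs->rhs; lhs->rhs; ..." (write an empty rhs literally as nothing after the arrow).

ba->; bb->b; ca->b; cbc->c

  | baa => a
  | bbbb => bbb => bb => b
  | cbbabb => cbabb => cbb => cb
  | caaccb => baccb => ccb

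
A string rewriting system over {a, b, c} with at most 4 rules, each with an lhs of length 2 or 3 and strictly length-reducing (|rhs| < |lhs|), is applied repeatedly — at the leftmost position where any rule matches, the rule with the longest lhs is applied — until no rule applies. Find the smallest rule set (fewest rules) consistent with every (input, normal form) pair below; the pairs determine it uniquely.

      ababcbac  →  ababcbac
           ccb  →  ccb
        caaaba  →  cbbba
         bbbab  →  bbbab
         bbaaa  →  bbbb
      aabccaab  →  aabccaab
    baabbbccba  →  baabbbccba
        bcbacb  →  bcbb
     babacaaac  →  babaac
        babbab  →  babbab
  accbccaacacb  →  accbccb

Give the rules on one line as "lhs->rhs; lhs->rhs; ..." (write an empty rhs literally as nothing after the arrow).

aaa->bb; aca->; acb->b

  | ababcbac
  | ccb
  | caaaba => cbbba
  | bbbab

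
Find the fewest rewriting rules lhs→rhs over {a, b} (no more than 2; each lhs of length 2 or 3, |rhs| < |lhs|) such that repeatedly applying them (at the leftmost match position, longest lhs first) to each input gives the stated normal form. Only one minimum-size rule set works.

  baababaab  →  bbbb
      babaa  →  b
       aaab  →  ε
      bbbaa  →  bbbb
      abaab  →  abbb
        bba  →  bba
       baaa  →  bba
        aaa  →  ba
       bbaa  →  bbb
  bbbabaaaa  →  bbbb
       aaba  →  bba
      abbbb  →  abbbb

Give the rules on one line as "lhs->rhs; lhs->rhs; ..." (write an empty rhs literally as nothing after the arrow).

aa->b; bab->

  | baababaab => bbbabaab => bbaab => bbbb
  | babaa => aa => b
  | aaab => bab => ε
  | bbbaa => bbbb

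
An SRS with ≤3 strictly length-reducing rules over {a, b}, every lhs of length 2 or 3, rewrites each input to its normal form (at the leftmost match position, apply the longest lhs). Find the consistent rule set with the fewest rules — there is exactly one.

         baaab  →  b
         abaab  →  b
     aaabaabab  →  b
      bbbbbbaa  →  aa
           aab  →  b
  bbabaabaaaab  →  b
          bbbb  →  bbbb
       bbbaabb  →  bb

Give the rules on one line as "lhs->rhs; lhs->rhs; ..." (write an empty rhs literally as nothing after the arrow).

ab->b; ba->a

  | baaab => aaab => aab => ab => b
  | abaab => baab => aab => ab => b
  | aaabaabab => aabaabab => abaabab => baabab => aabab => abab => bab => ab => b
  | bbbbbbaa => bbbbbaa => bbbbaa => bbbaa => bbaa => baa => aa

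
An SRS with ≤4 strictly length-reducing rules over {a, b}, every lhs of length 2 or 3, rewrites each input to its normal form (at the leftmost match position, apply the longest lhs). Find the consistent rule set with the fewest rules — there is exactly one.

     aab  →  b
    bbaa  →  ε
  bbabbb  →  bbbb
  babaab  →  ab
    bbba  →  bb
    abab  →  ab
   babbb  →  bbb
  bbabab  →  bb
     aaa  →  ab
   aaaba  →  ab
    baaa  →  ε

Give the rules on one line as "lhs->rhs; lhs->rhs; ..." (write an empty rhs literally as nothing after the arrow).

  | aab => b
  | bbaa => ba => ε
  | bbabbb => bbbb
  | babaab => baab => ab

aa->; aaa->ab; ba->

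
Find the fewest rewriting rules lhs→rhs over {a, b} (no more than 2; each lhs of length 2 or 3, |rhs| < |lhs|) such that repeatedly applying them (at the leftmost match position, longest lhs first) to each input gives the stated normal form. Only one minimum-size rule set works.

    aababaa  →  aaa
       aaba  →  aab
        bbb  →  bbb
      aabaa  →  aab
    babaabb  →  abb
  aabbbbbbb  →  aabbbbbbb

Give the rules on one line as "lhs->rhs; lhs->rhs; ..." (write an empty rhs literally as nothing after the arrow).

ba->b; bba->

  | aababaa => aabbaa => aaa
  | aaba => aab
  | bbb
  | aabaa => aaba => aab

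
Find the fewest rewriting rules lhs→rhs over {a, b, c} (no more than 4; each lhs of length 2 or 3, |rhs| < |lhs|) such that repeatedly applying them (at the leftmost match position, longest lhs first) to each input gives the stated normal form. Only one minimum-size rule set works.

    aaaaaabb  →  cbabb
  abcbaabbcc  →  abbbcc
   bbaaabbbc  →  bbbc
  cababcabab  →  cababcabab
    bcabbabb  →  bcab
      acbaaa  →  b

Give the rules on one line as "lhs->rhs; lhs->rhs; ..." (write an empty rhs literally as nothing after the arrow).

aa->b; bba->cb; cbb->

  | aaaaaabb => baaaabb => bbaabb => cbabb
  | abcbaabbcc => abcbbbbcc => abbbcc
  | bbaaabbbc => cbaabbbc => cbbbbbc => bbbc
  | cababcabab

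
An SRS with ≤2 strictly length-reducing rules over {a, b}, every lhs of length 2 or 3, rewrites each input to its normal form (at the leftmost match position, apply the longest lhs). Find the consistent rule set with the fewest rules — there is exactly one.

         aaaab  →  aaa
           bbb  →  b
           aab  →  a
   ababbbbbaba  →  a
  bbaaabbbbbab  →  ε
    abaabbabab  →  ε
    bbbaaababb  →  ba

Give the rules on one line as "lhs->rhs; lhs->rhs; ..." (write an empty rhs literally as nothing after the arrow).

ab->; bb->

  | aaaab => aaa
  | bbb => b
  | aab => a
  | ababbbbbaba => abbbbbaba => bbbbaba => bbaba => aba => a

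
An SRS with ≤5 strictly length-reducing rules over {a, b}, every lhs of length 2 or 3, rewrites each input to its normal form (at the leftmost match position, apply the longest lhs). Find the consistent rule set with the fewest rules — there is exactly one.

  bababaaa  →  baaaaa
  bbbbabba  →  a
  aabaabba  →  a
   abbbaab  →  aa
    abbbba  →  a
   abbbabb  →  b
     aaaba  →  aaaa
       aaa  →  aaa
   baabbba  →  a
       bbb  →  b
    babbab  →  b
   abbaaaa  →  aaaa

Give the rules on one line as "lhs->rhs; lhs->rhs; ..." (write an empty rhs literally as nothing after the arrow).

  | bababaaa => baabaaa => baaaaa
  | bbbbabba => bbbabba => bbabba => abbba => bbba => bba => ab => a
  | aabaabba => aaaabba => aaabba => aabba => abba => bba => ab => a
  | abbbaab => bbbaab => bbaab => abab => aab => aa

ab->a; abb->bb; bb->b; bba->ab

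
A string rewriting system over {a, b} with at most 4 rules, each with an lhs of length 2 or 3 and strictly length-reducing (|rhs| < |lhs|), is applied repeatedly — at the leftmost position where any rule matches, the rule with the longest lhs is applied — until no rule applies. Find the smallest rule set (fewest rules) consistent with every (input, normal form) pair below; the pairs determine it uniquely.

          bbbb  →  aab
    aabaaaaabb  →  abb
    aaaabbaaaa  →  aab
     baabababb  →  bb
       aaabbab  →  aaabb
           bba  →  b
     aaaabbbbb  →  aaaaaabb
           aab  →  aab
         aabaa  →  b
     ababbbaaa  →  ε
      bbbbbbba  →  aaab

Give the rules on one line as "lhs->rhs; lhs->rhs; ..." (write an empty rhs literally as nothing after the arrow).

  | bbbb => aab
  | aabaaaaabb => abaaaabb => baaabb => abb
  | aaaabbaaaa => aaaabaa => aaaba => aab
  | baabababb => bababb => babb => bb

aba->b; ba->; baa->; bbb->aa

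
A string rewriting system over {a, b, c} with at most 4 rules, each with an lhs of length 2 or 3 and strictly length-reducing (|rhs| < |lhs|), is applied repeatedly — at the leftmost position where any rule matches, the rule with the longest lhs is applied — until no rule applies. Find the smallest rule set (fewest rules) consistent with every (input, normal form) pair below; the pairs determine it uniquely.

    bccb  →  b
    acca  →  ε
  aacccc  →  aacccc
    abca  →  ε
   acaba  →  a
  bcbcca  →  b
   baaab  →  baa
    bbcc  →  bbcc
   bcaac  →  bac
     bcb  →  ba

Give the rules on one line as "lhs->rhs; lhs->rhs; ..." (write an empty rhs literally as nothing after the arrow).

ab->; ca->; cb->a; cca->b

  | bccb => bca => b
  | acca => ab => ε
  | aacccc
  | abca => ca => ε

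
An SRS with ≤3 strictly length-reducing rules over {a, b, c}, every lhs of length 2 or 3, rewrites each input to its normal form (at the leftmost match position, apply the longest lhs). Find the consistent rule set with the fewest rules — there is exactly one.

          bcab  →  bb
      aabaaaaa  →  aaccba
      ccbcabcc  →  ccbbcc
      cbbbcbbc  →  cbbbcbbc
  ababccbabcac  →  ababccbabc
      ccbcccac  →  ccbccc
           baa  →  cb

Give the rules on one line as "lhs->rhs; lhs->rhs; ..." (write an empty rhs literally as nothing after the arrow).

  | bcab => bb
  | aabaaaaa => aacbaaa => aaccba
  | ccbcabcc => ccbbcc
  | cbbbcbbc

baa->cb; ca->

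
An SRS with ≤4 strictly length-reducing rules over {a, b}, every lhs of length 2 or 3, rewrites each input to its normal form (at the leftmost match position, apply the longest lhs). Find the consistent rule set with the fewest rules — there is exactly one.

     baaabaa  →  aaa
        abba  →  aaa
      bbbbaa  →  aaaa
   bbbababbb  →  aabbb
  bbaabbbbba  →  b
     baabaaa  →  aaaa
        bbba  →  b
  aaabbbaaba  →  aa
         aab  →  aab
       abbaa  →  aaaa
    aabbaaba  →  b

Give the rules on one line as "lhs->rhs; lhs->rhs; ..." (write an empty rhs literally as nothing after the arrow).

aba->ba; ba->b; bba->aa

  | baaabaa => baabaa => babaa => bbaa => aaa
  | abba => aaa
  | bbbbaa => bbaaa => aaaa
  | bbbababbb => baababbb => bababbb => bbabbb => aabbb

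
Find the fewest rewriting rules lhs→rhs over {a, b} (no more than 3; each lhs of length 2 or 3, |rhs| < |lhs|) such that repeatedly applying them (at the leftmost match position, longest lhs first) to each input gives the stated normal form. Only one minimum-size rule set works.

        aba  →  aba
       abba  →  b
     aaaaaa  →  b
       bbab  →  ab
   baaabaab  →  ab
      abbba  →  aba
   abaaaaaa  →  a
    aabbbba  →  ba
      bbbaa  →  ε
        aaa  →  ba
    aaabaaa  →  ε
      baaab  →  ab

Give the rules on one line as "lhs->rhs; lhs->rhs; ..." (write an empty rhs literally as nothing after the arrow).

  | aba
  | abba => aa => b
  | aaaaaa => baaaa => bbaa => aa => b
  | bbab => ab

aa->b; bb->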